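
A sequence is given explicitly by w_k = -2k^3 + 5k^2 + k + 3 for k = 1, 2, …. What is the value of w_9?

w_9 = -2·9^3 + 5·9^2 + 1·9 + 3 = -1041.

-1041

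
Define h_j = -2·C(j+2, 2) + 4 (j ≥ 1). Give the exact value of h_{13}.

C(15, 2) = 105, so h_{13} = -206.

-206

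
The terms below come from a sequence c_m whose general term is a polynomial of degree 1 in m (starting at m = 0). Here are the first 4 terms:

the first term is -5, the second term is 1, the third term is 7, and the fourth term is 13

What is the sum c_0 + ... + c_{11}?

1st diffs: 6, 6, 6 (constant).
So c_m = 6m - 5.
Continuing: …, 19, 25, 31, 37, …, c_{11} = 61.
Summing m = 0..11 (12 terms) gives 336.

336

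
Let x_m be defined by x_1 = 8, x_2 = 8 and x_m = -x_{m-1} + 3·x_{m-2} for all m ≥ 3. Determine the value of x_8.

x_3 = 16  x_4 = 8  x_5 = 40  x_6 = -16  x_7 = 136  x_8 = -184.

-184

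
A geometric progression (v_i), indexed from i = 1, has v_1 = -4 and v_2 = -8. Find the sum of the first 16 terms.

-262140

Common ratio r = 2.
v_i = (-4)·2^(i-1).
S = (-4)·(2^16 - 1)/(2 - 1) = (-4)·(65536 - 1)/(1) = -262140.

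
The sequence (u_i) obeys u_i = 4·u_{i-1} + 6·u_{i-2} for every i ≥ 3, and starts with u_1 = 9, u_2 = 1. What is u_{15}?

Applying the relation repeatedly:
u_3 = 58, u_4 = 238, u_5 = 1300, …, u_{12} = 125726944, u_{13} = 649037632, u_{14} = 3350512192, u_{15} = 17296274560.

17296274560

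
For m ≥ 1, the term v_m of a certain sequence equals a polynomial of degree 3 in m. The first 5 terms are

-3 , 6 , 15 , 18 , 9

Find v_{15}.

1st diffs: 9, 9, 3, -9.
2nd diffs: 0, -6, -12.
3rd diffs: -6, -6 (constant).
So v_m = -m^3 + 6m^2 - 2m - 6.
Evaluating at m = 15 gives v_{15} = -2061.

-2061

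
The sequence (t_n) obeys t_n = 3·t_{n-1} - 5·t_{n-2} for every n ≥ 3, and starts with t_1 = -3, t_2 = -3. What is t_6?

42

t_3 = 6  t_4 = 33  t_5 = 69  t_6 = 42.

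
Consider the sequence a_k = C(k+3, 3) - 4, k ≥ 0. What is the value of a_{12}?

C(15, 3) = 455, so a_{12} = 451.

451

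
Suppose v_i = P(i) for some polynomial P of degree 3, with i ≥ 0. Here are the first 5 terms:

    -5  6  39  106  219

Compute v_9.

1st diffs: 11, 33, 67, 113.
2nd diffs: 22, 34, 46.
3rd diffs: 12, 12 (constant).
Newton forward-difference form: v_i = -5 + 11·C(i,1) + 22·C(i,2) + 12·C(i,3).
At i = 9: i = 9, so v_9 = -5 + 99 + 792 + 1008 = 1894.

1894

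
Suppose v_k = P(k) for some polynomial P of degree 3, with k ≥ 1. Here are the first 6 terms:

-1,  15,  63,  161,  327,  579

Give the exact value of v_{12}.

4905

1st diffs: 16, 48, 98, 166, 252.
2nd diffs: 32, 50, 68, 86.
3rd diffs: 18, 18, 18 (constant).
Newton forward-difference form: v_k = -1 + 16·C(k-1,1) + 32·C(k-1,2) + 18·C(k-1,3).
At k = 12: k-1 = 11, so v_{12} = -1 + 176 + 1760 + 2970 = 4905.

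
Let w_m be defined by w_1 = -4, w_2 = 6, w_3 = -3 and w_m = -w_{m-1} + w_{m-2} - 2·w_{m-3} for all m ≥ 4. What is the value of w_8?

240

Compute successive terms:
w_4 = 17;  w_5 = -32;  w_6 = 55;  w_7 = -121;  w_8 = 240.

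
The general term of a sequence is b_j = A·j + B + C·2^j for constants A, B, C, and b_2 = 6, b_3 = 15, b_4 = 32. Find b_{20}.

2097168

Plug in j = 2, 3, 4: 2A + B + 4C = 6; 3A + B + 8C = 15; 4A + B + 16C = 32.
Subtracting the first from the second: A + 4C = 9.
Subtracting the second from the third: A + 8C = 17.
Solving: C = 2, A = 1, then B = -4.
Hence b_{20} = 1·20 + (-4) + 2·1048576 = 2097168.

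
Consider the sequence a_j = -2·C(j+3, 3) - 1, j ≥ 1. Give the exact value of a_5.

C(8, 3) = 56, so a_5 = -113.

-113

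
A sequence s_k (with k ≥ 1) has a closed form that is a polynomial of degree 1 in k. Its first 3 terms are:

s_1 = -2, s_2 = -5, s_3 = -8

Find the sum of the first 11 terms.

1st diffs: -3, -3 (constant).
So s_k = -3k + 1.
Continuing: …, -11, -14, -17, -20, …, s_{11} = -32.
Summing k = 1..11 (11 terms) gives -187.

-187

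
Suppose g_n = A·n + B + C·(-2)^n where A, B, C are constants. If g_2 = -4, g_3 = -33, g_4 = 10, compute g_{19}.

-1048673

The three given values yield: 2A + B + 4C = -4; 3A + B - 8C = -33; 4A + B + 16C = 10.
Subtracting the first from the second: A - 12C = -29.
Subtracting the second from the third: A + 24C = 43.
Solving: C = 2, A = -5, then B = -2.
So g_n = -5·n + (-2) + 2·(-2)^n; at n=19 this is -1048673.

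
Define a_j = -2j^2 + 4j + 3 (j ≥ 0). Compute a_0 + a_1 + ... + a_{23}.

-7472

Over j = 0..23: Σj = 276, Σj² = 4324.
Total = (-2)·4324 + (4)·276 + (3)·24 = -7472.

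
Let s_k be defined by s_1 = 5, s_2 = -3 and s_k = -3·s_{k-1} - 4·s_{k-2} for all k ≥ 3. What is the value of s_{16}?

-84915

Step forward from the initial values:
s_3 = -11; s_4 = 45; s_5 = -91; …; s_{13} = -24475; s_{14} = 41757; s_{15} = -27371; s_{16} = -84915.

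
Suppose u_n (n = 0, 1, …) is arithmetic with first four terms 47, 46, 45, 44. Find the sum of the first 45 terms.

1125

Common difference d = -1.
u_n = 47 + (n - 0)·(-1).
u_{44} = 3; S = 45·(47 + 3)/2 = 1125.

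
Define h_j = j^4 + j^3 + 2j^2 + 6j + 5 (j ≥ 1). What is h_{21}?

204755

h_{21} = 1·21^4 + 1·21^3 + 2·21^2 + 6·21 + 5 = 204755.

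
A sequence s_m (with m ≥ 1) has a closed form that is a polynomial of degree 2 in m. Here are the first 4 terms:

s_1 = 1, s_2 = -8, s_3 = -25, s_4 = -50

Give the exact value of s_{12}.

1st diffs: -9, -17, -25.
2nd diffs: -8, -8 (constant).
So s_m = -4m^2 + 3m + 2.
Evaluating at m = 12 gives s_{12} = -538.

-538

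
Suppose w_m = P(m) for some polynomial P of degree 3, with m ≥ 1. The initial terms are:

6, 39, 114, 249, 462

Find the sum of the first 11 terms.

1st diffs: 33, 75, 135, 213.
2nd diffs: 42, 60, 78.
3rd diffs: 18, 18 (constant).
Newton forward-difference form: w_m = 6 + 33·C(m-1,1) + 42·C(m-1,2) + 18·C(m-1,3).
Continuing: …, 771, 1194, 1749, 2454, …, w_{11} = 4386.
Summing m = 1..11 (11 terms) gives 14751.

14751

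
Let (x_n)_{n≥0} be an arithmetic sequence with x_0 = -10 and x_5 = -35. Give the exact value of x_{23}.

Common difference d = (-35 - (-10)) / (5 - 0) = -5.
x_n = -10 + (n - 0)·(-5).
x_{23} = -10 + 23·(-5) = -125.

-125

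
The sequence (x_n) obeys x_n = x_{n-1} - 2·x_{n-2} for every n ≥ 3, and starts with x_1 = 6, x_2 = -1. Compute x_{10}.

53

Step forward from the initial values:
x_3 = -13; x_4 = -11; x_5 = 15; x_6 = 37; x_7 = 7; x_8 = -67; x_9 = -81; x_{10} = 53.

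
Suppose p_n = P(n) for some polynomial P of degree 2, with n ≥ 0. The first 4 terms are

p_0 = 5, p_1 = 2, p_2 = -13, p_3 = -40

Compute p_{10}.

-565

1st diffs: -3, -15, -27.
2nd diffs: -12, -12 (constant).
Newton forward-difference form: p_n = 5 + (-3)·C(n,1) + (-12)·C(n,2).
At n = 10: n = 10, so p_{10} = 5 - 30 - 540 = -565.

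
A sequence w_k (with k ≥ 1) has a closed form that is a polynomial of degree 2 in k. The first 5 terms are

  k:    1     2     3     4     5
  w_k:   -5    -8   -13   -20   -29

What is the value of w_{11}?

-125

1st diffs: -3, -5, -7, -9.
2nd diffs: -2, -2, -2 (constant).
So w_k = -k^2 - 4.
Evaluating at k = 11 gives w_{11} = -125.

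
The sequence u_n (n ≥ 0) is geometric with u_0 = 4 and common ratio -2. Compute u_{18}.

u_n = 4·(-2)^(n-0).
u_{18} = 4·(-2)^18 = 1048576.

1048576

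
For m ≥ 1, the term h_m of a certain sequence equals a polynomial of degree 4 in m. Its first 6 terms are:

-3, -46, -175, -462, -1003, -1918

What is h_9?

-8467

1st diffs: -43, -129, -287, -541, -915.
2nd diffs: -86, -158, -254, -374.
3rd diffs: -72, -96, -120.
4th diffs: -24, -24 (constant).
Newton forward-difference form: h_m = -3 + (-43)·C(m-1,1) + (-86)·C(m-1,2) + (-72)·C(m-1,3) + (-24)·C(m-1,4).
At m = 9: m-1 = 8, so h_9 = -3 - 344 - 2408 - 4032 - 1680 = -8467.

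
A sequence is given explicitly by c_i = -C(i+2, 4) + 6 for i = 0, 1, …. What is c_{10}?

-489

C(12, 4) = 495, so c_{10} = -489.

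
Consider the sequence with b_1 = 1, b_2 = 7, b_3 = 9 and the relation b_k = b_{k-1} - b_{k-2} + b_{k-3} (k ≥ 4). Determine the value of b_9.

Applying the relation repeatedly:
b_4 = 3, b_5 = 1, b_6 = 7, b_7 = 9, b_8 = 3, b_9 = 1.

1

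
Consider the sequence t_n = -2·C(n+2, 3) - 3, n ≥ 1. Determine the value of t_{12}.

-731

C(14, 3) = 364, so t_{12} = -731.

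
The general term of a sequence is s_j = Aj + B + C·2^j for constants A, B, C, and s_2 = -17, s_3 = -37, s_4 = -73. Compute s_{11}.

-8229

At j = 2, 3, 4: 2A + B + 4C = -17; 3A + B + 8C = -37; 4A + B + 16C = -73.
Subtracting the first from the second: A + 4C = -20.
Subtracting the second from the third: A + 8C = -36.
Solving: C = -4, A = -4, then B = 7.
Hence s_{11} = -4·11 + 7 + (-4)·2048 = -8229.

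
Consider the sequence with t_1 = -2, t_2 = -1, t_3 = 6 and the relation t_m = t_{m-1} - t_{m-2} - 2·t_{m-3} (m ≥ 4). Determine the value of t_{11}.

219

Applying the relation repeatedly:
t_4 = 11; t_5 = 7; t_6 = -16; t_7 = -45; t_8 = -43; t_9 = 34; t_{10} = 167; t_{11} = 219.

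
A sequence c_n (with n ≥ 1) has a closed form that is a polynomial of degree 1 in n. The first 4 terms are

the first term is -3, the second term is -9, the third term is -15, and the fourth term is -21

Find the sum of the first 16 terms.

-768

1st diffs: -6, -6, -6 (constant).
So c_n = -6n + 3.
Continuing: …, -27, -33, -39, -45, …, c_{16} = -93.
Summing n = 1..16 (16 terms) gives -768.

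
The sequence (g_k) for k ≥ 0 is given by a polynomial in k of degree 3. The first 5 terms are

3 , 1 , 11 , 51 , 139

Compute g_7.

1st diffs: -2, 10, 40, 88.
2nd diffs: 12, 30, 48.
3rd diffs: 18, 18 (constant).
Newton forward-difference form: g_k = 3 + (-2)·C(k,1) + 12·C(k,2) + 18·C(k,3).
At k = 7: k = 7, so g_7 = 3 - 14 + 252 + 630 = 871.

871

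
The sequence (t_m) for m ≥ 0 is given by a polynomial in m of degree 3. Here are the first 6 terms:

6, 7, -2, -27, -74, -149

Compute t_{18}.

-6402

1st diffs: 1, -9, -25, -47, -75.
2nd diffs: -10, -16, -22, -28.
3rd diffs: -6, -6, -6 (constant).
Newton forward-difference form: t_m = 6 + 1·C(m,1) + (-10)·C(m,2) + (-6)·C(m,3).
At m = 18: m = 18, so t_{18} = 6 + 18 - 1530 - 4896 = -6402.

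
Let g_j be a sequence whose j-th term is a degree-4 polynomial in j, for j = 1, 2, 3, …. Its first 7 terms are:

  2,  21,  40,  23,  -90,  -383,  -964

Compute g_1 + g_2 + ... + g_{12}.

-35550

1st diffs: 19, 19, -17, -113, -293, -581.
2nd diffs: 0, -36, -96, -180, -288.
3rd diffs: -36, -60, -84, -108.
4th diffs: -24, -24, -24 (constant).
Newton forward-difference form: g_j = 2 + 19·C(j-1,1) + (-36)·C(j-1,3) + (-24)·C(j-1,4).
Continuing: …, -1965, -3542, -5875, -9168, …, g_{12} = -13649.
Summing j = 1..12 (12 terms) gives -35550.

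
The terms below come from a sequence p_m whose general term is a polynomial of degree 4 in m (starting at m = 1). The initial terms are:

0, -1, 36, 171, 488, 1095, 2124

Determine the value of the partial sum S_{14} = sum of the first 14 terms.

121849

1st diffs: -1, 37, 135, 317, 607, 1029.
2nd diffs: 38, 98, 182, 290, 422.
3rd diffs: 60, 84, 108, 132.
4th diffs: 24, 24, 24 (constant).
Newton forward-difference form: p_m = (-1)·C(m-1,1) + 38·C(m-1,2) + 60·C(m-1,3) + 24·C(m-1,4).
Continuing: …, 3731, 6096, 9423, 13940, …, p_{14} = 37271.
Summing m = 1..14 (14 terms) gives 121849.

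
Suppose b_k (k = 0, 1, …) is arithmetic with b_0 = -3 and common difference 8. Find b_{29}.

229

b_k = -3 + (k - 0)·8.
b_{29} = -3 + 29·8 = 229.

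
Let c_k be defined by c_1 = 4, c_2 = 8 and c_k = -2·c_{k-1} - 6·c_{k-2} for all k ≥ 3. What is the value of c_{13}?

-175360

c_3 = -40, c_4 = 32, c_5 = 176, …, c_{10} = -6016, c_{11} = 51584, c_{12} = -67072, c_{13} = -175360.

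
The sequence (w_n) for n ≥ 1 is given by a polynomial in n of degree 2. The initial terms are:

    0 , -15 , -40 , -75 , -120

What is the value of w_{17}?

1st diffs: -15, -25, -35, -45.
2nd diffs: -10, -10, -10 (constant).
Newton forward-difference form: w_n = (-15)·C(n-1,1) + (-10)·C(n-1,2).
At n = 17: n-1 = 16, so w_{17} = -240 - 1200 = -1440.

-1440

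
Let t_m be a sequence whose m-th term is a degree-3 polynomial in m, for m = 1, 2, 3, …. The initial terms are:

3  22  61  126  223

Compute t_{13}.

1st diffs: 19, 39, 65, 97.
2nd diffs: 20, 26, 32.
3rd diffs: 6, 6 (constant).
So t_m = m^3 + 4m^2 - 2.
Evaluating at m = 13 gives t_{13} = 2871.

2871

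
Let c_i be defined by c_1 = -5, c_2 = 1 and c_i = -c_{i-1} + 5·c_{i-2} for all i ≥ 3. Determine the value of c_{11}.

-63341

c_3 = -26;  c_4 = 31;  c_5 = -161;  c_6 = 316;  c_7 = -1121;  c_8 = 2701;  c_9 = -8306;  c_{10} = 21811;  c_{11} = -63341.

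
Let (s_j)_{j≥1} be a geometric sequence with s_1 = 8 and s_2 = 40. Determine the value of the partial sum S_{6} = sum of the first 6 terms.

31248

Common ratio r = 5.
s_j = 8·5^(j-1).
S = 8·(5^6 - 1)/(5 - 1) = 8·(15625 - 1)/(4) = 31248.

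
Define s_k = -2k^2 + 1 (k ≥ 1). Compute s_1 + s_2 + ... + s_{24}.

-9776

Over k = 1..24: Σk = 300, Σk² = 4900.
Total = (-2)·4900 + (1)·24 = -9776.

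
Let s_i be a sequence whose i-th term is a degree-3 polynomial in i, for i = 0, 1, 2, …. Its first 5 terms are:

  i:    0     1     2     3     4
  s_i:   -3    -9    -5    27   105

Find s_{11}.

3451

1st diffs: -6, 4, 32, 78.
2nd diffs: 10, 28, 46.
3rd diffs: 18, 18 (constant).
Newton forward-difference form: s_i = -3 + (-6)·C(i,1) + 10·C(i,2) + 18·C(i,3).
At i = 11: i = 11, so s_{11} = -3 - 66 + 550 + 2970 = 3451.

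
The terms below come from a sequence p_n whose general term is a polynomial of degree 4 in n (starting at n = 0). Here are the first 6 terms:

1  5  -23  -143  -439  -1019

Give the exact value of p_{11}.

-19535

1st diffs: 4, -28, -120, -296, -580.
2nd diffs: -32, -92, -176, -284.
3rd diffs: -60, -84, -108.
4th diffs: -24, -24 (constant).
Newton forward-difference form: p_n = 1 + 4·C(n,1) + (-32)·C(n,2) + (-60)·C(n,3) + (-24)·C(n,4).
At n = 11: n = 11, so p_{11} = 1 + 44 - 1760 - 9900 - 7920 = -19535.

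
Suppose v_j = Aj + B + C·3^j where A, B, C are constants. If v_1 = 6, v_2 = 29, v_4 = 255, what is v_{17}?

387420566

Plug in j = 1, 2, 4: A + B + 3C = 6; 2A + B + 9C = 29; 4A + B + 81C = 255.
Subtracting the first from the second: A + 6C = 23.
Subtracting the second from the third: 2A + 72C = 226.
Solving: C = 3, A = 5, then B = -8.
So v_j = 5·j + (-8) + 3·3^j; at j=17 this is 387420566.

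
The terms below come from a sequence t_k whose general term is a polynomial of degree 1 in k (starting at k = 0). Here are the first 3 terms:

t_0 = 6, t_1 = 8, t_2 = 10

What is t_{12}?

30

1st diffs: 2, 2 (constant).
So t_k = 2k + 6.
Evaluating at k = 12 gives t_{12} = 30.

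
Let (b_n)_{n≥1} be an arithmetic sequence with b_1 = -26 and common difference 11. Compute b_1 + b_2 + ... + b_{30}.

4005

b_n = -26 + (n - 1)·11.
b_{30} = 293; S = 30·(-26 + 293)/2 = 4005.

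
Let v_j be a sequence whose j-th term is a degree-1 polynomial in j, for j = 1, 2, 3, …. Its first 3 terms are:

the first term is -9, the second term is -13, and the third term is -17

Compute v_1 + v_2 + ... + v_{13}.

-429

1st diffs: -4, -4 (constant).
So v_j = -4j - 5.
Continuing: …, -21, -25, -29, -33, …, v_{13} = -57.
Summing j = 1..13 (13 terms) gives -429.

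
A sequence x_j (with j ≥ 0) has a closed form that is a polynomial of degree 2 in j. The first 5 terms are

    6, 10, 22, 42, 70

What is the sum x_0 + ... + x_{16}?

1st diffs: 4, 12, 20, 28.
2nd diffs: 8, 8, 8 (constant).
Newton forward-difference form: x_j = 6 + 4·C(j,1) + 8·C(j,2).
Continuing: …, 106, 150, 202, 262, …, x_{16} = 1030.
Summing j = 0..16 (17 terms) gives 6086.

6086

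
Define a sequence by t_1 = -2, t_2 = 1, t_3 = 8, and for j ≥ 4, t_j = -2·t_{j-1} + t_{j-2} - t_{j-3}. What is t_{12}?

-23571

Compute successive terms:
t_4 = -13; t_5 = 33; t_6 = -87; t_7 = 220; t_8 = -560; t_9 = 1427; t_{10} = -3634; t_{11} = 9255; t_{12} = -23571.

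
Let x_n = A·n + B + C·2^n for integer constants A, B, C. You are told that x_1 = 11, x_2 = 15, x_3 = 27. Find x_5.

At n = 1, 2, 3: A + B + 2C = 11; 2A + B + 4C = 15; 3A + B + 8C = 27.
Subtracting the first from the second: A + 2C = 4.
Subtracting the second from the third: A + 4C = 12.
Solving: C = 4, A = -4, then B = 7.
Hence x_5 = -4·5 + 7 + 4·32 = 115.

115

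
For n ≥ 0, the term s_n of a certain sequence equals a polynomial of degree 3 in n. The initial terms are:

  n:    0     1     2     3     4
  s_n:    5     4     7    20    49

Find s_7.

292

1st diffs: -1, 3, 13, 29.
2nd diffs: 4, 10, 16.
3rd diffs: 6, 6 (constant).
Newton forward-difference form: s_n = 5 + (-1)·C(n,1) + 4·C(n,2) + 6·C(n,3).
At n = 7: n = 7, so s_7 = 5 - 7 + 84 + 210 = 292.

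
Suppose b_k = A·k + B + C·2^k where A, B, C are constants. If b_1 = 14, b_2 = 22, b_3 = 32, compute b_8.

Write the equations: A + B + 2C = 14; 2A + B + 4C = 22; 3A + B + 8C = 32.
Subtracting the first from the second: A + 2C = 8.
Subtracting the second from the third: A + 4C = 10.
Solving: C = 1, A = 6, then B = 6.
So b_k = 6·k + 6 + 1·2^k; at k=8 this is 310.

310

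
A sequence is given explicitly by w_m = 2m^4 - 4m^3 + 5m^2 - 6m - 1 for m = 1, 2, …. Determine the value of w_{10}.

w_{10} = 2·10^4 - 4·10^3 + 5·10^2 - 6·10 - 1 = 16439.

16439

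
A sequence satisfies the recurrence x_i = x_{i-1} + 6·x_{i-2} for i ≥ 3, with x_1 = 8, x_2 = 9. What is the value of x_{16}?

Applying the relation repeatedly:
x_3 = 57  x_4 = 111  x_5 = 453  …  x_{13} = 2669493  x_{14} = 7947039  x_{15} = 23963997  x_{16} = 71646231.
(Characteristic roots are 3 and -2.)

71646231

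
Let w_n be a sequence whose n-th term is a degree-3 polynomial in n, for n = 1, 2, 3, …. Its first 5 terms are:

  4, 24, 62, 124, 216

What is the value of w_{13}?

2752

1st diffs: 20, 38, 62, 92.
2nd diffs: 18, 24, 30.
3rd diffs: 6, 6 (constant).
Newton forward-difference form: w_n = 4 + 20·C(n-1,1) + 18·C(n-1,2) + 6·C(n-1,3).
At n = 13: n-1 = 12, so w_{13} = 4 + 240 + 1188 + 1320 = 2752.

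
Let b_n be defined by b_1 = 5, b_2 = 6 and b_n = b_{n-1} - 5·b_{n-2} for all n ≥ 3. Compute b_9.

-1699

Compute successive terms:
b_3 = -19, b_4 = -49, b_5 = 46, b_6 = 291, b_7 = 61, b_8 = -1394, b_9 = -1699.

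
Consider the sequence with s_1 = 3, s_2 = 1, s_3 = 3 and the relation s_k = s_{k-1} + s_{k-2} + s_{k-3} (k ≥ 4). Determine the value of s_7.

39

s_4 = 7  s_5 = 11  s_6 = 21  s_7 = 39.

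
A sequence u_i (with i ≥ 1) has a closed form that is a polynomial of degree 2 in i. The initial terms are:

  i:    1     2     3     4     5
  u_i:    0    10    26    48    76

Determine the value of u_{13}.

516

1st diffs: 10, 16, 22, 28.
2nd diffs: 6, 6, 6 (constant).
Newton forward-difference form: u_i = 10·C(i-1,1) + 6·C(i-1,2).
At i = 13: i-1 = 12, so u_{13} = 120 + 396 = 516.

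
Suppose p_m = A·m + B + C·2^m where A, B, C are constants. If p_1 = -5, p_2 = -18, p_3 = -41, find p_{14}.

-81954

The three given values yield: A + B + 2C = -5; 2A + B + 4C = -18; 3A + B + 8C = -41.
Subtracting the first from the second: A + 2C = -13.
Subtracting the second from the third: A + 4C = -23.
Solving: C = -5, A = -3, then B = 8.
Hence p_{14} = -3·14 + 8 + (-5)·16384 = -81954.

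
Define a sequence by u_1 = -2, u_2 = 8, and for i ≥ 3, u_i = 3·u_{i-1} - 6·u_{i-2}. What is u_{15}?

-236196

Step forward from the initial values:
u_3 = 36; u_4 = 60; u_5 = -36; …; u_{12} = -30132; u_{13} = -259524; u_{14} = -597780; u_{15} = -236196.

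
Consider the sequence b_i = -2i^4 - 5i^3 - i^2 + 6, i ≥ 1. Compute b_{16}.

-151802

b_{16} = -2·16^4 - 5·16^3 - 1·16^2 + 6 = -151802.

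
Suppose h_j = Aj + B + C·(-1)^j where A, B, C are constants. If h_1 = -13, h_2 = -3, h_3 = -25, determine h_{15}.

-97

At j = 1, 2, 3: A + B - C = -13; 2A + B + C = -3; 3A + B - C = -25.
Subtracting the first from the second: A + 2C = 10.
Subtracting the second from the third: A - 2C = -22.
Solving: C = 8, A = -6, then B = 1.
Hence h_{15} = -6·15 + 1 + 8·(-1) = -97.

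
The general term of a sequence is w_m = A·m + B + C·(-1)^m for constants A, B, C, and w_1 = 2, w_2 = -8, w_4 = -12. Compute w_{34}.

Plug in m = 1, 2, 4: A + B - C = 2; 2A + B + C = -8; 4A + B + C = -12.
Subtracting the first from the second: A + 2C = -10.
Subtracting the second from the third: 2A = -4.
Solving: C = -4, A = -2, then B = 0.
Therefore w_{34} = -68 + 0 + (-4)·1 = -72.

-72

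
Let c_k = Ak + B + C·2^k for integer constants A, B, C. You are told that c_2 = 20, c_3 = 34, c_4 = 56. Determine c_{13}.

Plug in k = 2, 3, 4: 2A + B + 4C = 20; 3A + B + 8C = 34; 4A + B + 16C = 56.
Subtracting the first from the second: A + 4C = 14.
Subtracting the second from the third: A + 8C = 22.
Solving: C = 2, A = 6, then B = 0.
Hence c_{13} = 6·13 + 0 + 2·8192 = 16462.

16462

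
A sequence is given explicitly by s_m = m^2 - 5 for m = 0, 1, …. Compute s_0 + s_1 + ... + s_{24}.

4775

Over m = 0..24: Σm = 300, Σm² = 4900.
Total = (1)·4900 + (-5)·25 = 4775.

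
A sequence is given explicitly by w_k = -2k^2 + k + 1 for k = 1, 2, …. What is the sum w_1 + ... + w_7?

Over k = 1..7: Σk = 28, Σk² = 140.
Total = (-2)·140 + (1)·28 + (1)·7 = -245.

-245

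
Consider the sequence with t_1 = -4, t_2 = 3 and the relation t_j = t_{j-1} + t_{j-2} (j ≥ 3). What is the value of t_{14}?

123

Compute successive terms:
t_3 = -1;  t_4 = 2;  t_5 = 1;  …;  t_{11} = 29;  t_{12} = 47;  t_{13} = 76;  t_{14} = 123.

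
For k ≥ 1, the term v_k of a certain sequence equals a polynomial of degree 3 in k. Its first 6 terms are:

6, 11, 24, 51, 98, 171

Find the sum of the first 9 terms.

1662

1st diffs: 5, 13, 27, 47, 73.
2nd diffs: 8, 14, 20, 26.
3rd diffs: 6, 6, 6 (constant).
Newton forward-difference form: v_k = 6 + 5·C(k-1,1) + 8·C(k-1,2) + 6·C(k-1,3).
Continuing: 276, 419, 606.
Summing k = 1..9 (9 terms) gives 1662.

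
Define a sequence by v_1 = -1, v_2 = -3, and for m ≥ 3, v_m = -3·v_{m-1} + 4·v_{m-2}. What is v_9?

26213

Iterate the recurrence:
v_3 = 5, v_4 = -27, v_5 = 101, v_6 = -411, v_7 = 1637, v_8 = -6555, v_9 = 26213.
(Characteristic roots are 1 and -4.)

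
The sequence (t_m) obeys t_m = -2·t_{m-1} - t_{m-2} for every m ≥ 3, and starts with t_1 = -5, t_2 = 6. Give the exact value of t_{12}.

16

Iterate the recurrence:
t_3 = -7;  t_4 = 8;  t_5 = -9;  t_6 = 10;  t_7 = -11;  t_8 = 12;  t_9 = -13;  t_{10} = 14;  t_{11} = -15;  t_{12} = 16.
(Characteristic roots are -1 and -1.)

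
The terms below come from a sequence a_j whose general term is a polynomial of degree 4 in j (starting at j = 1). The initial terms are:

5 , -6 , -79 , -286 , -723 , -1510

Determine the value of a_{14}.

1st diffs: -11, -73, -207, -437, -787.
2nd diffs: -62, -134, -230, -350.
3rd diffs: -72, -96, -120.
4th diffs: -24, -24 (constant).
Newton forward-difference form: a_j = 5 + (-11)·C(j-1,1) + (-62)·C(j-1,2) + (-72)·C(j-1,3) + (-24)·C(j-1,4).
At j = 14: j-1 = 13, so a_{14} = 5 - 143 - 4836 - 20592 - 17160 = -42726.

-42726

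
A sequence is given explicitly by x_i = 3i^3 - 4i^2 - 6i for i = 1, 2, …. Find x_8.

x_8 = 3·8^3 - 4·8^2 - 6·8 = 1232.

1232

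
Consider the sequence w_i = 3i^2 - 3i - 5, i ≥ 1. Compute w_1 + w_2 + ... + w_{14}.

2660

Over i = 1..14: Σi = 105, Σi² = 1015.
Total = (3)·1015 + (-3)·105 + (-5)·14 = 2660.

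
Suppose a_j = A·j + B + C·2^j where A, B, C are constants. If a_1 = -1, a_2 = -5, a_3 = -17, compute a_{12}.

Write the equations: A + B + 2C = -1; 2A + B + 4C = -5; 3A + B + 8C = -17.
Subtracting the first from the second: A + 2C = -4.
Subtracting the second from the third: A + 4C = -12.
Solving: C = -4, A = 4, then B = 3.
Hence a_{12} = 4·12 + 3 + (-4)·4096 = -16333.

-16333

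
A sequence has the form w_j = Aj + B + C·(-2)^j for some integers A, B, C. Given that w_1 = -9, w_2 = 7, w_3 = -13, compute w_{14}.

Plug in j = 1, 2, 3: A + B - 2C = -9; 2A + B + 4C = 7; 3A + B - 8C = -13.
Subtracting the first from the second: A + 6C = 16.
Subtracting the second from the third: A - 12C = -20.
Solving: C = 2, A = 4, then B = -9.
Hence w_{14} = 4·14 + (-9) + 2·16384 = 32815.

32815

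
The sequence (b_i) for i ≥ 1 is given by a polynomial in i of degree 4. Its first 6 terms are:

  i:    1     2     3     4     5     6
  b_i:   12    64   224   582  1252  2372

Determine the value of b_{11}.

21232

1st diffs: 52, 160, 358, 670, 1120.
2nd diffs: 108, 198, 312, 450.
3rd diffs: 90, 114, 138.
4th diffs: 24, 24 (constant).
Newton forward-difference form: b_i = 12 + 52·C(i-1,1) + 108·C(i-1,2) + 90·C(i-1,3) + 24·C(i-1,4).
At i = 11: i-1 = 10, so b_{11} = 12 + 520 + 4860 + 10800 + 5040 = 21232.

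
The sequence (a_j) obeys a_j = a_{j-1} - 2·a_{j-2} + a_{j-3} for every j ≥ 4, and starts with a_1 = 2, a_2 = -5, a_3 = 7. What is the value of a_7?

-12

Iterate the recurrence:
a_4 = 19;  a_5 = 0;  a_6 = -31;  a_7 = -12.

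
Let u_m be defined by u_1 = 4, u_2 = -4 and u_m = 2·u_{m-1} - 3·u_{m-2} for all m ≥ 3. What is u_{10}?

Compute successive terms:
u_3 = -20;  u_4 = -28;  u_5 = 4;  u_6 = 92;  u_7 = 172;  u_8 = 68;  u_9 = -380;  u_{10} = -964.

-964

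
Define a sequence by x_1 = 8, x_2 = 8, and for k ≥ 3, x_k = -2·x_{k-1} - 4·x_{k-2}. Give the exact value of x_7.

512

x_3 = -48  x_4 = 64  x_5 = 64  x_6 = -384  x_7 = 512.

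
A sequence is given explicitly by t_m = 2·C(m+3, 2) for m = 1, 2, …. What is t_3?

C(6, 2) = 15, so t_3 = 30.

30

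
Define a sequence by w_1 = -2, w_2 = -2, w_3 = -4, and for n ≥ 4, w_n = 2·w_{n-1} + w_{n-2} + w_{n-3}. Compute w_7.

-194

Compute successive terms:
w_4 = -12;  w_5 = -30;  w_6 = -76;  w_7 = -194.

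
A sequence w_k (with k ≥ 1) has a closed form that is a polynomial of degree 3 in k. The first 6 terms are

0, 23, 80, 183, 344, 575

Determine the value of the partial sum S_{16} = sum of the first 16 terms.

1st diffs: 23, 57, 103, 161, 231.
2nd diffs: 34, 46, 58, 70.
3rd diffs: 12, 12, 12 (constant).
So w_k = 2k^3 + 5k^2 - 6k - 1.
Continuing: …, 888, 1295, 1808, 2439, …, w_{16} = 9375.
Summing k = 1..16 (16 terms) gives 43640.

43640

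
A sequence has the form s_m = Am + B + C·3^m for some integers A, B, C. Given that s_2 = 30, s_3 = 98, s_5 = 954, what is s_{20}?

13947137526

The three given values yield: 2A + B + 9C = 30; 3A + B + 27C = 98; 5A + B + 243C = 954.
Subtracting the first from the second: A + 18C = 68.
Subtracting the second from the third: 2A + 216C = 856.
Solving: C = 4, A = -4, then B = 2.
Therefore s_{20} = -80 + 2 + 4·3486784401 = 13947137526.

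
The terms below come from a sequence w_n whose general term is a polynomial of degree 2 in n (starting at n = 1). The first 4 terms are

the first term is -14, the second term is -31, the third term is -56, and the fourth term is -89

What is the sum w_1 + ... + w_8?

1st diffs: -17, -25, -33.
2nd diffs: -8, -8 (constant).
Newton forward-difference form: w_n = -14 + (-17)·C(n-1,1) + (-8)·C(n-1,2).
Continuing: -130, -179, -236, -301.
Summing n = 1..8 (8 terms) gives -1036.

-1036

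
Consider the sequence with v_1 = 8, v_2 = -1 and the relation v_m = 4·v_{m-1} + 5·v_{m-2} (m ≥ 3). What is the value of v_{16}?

35603841139

Iterate the recurrence:
v_3 = 36;  v_4 = 139;  v_5 = 736;  …;  v_{13} = 284830736;  v_{14} = 1424153639;  v_{15} = 7120768236;  v_{16} = 35603841139.
(Characteristic roots are 5 and -1.)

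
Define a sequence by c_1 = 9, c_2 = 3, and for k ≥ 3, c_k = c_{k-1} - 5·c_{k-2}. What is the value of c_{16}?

258663

Step forward from the initial values:
c_3 = -42, c_4 = -57, c_5 = 153, …, c_{13} = -122967, c_{14} = 89043, c_{15} = 703878, c_{16} = 258663.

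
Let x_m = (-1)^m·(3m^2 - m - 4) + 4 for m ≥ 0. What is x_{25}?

-1842

(-1)^25 = -1; 3m^2 - m - 4 at m=25 is 1846; so x_{25} = -1842.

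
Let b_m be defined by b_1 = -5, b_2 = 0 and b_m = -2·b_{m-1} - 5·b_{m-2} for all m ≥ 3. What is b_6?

b_3 = 25;  b_4 = -50;  b_5 = -25;  b_6 = 300.

300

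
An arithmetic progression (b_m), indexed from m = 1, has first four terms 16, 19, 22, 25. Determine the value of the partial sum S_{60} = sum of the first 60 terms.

Common difference d = 3.
b_m = 16 + (m - 1)·3.
b_{60} = 193; S = 60·(16 + 193)/2 = 6270.

6270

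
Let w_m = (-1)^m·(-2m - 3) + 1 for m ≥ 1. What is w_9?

22

(-1)^9 = -1; -2m - 3 at m=9 is -21; so w_9 = 22.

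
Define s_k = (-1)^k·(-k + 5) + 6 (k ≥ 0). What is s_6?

(-1)^6 = 1; -k + 5 at k=6 is -1; so s_6 = 5.

5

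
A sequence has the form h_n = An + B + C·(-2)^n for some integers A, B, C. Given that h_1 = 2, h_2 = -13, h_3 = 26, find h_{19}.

The three given values yield: A + B - 2C = 2; 2A + B + 4C = -13; 3A + B - 8C = 26.
Subtracting the first from the second: A + 6C = -15.
Subtracting the second from the third: A - 12C = 39.
Solving: C = -3, A = 3, then B = -7.
Therefore h_{19} = 57 + (-7) + (-3)·(-524288) = 1572914.

1572914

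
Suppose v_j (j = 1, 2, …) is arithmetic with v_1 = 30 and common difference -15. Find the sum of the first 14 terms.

v_j = 30 + (j - 1)·(-15).
v_{14} = -165; S = 14·(30 + (-165))/2 = -945.

-945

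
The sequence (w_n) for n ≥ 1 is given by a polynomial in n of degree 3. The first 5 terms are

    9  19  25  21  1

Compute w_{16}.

-2991

1st diffs: 10, 6, -4, -20.
2nd diffs: -4, -10, -16.
3rd diffs: -6, -6 (constant).
So w_n = -n^3 + 4n^2 + 5n + 1.
Evaluating at n = 16 gives w_{16} = -2991.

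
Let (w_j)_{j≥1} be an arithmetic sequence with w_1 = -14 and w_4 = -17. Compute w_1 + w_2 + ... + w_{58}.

-2465

Common difference d = (-17 - (-14)) / (4 - 1) = -1.
w_j = -14 + (j - 1)·(-1).
w_{58} = -71; S = 58·(-14 + (-71))/2 = -2465.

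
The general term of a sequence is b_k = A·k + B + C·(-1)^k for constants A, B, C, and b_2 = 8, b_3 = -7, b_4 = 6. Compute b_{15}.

Plug in k = 2, 3, 4: 2A + B + C = 8; 3A + B - C = -7; 4A + B + C = 6.
Subtracting the first from the second: A - 2C = -15.
Subtracting the second from the third: A + 2C = 13.
Solving: C = 7, A = -1, then B = 3.
Hence b_{15} = -1·15 + 3 + 7·(-1) = -19.

-19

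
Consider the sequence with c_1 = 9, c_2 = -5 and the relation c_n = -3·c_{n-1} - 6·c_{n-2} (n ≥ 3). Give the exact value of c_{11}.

-77031

Applying the relation repeatedly:
c_3 = -39;  c_4 = 147;  c_5 = -207;  c_6 = -261;  c_7 = 2025;  c_8 = -4509;  c_9 = 1377;  c_{10} = 22923;  c_{11} = -77031.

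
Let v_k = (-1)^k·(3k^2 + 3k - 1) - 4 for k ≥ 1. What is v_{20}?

1255

(-1)^20 = 1; 3k^2 + 3k - 1 at k=20 is 1259; so v_{20} = 1255.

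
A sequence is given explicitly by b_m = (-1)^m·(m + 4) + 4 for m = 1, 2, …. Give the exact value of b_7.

(-1)^7 = -1; m + 4 at m=7 is 11; so b_7 = -7.

-7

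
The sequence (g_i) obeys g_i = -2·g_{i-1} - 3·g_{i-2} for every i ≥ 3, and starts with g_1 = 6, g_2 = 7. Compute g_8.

Compute successive terms:
g_3 = -32;  g_4 = 43;  g_5 = 10;  g_6 = -149;  g_7 = 268;  g_8 = -89.

-89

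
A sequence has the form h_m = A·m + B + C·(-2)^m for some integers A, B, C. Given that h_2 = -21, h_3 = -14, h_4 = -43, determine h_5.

Write the equations: 2A + B + 4C = -21; 3A + B - 8C = -14; 4A + B + 16C = -43.
Subtracting the first from the second: A - 12C = 7.
Subtracting the second from the third: A + 24C = -29.
Solving: C = -1, A = -5, then B = -7.
So h_m = -5·m + (-7) + (-1)·(-2)^m; at m=5 this is 0.

0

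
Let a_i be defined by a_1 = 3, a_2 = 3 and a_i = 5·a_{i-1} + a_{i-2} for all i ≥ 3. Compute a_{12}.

Step forward from the initial values:
a_3 = 18  a_4 = 93  a_5 = 483  a_6 = 2508  a_7 = 13023  a_8 = 67623  a_9 = 351138  a_{10} = 1823313  a_{11} = 9467703  a_{12} = 49161828.

49161828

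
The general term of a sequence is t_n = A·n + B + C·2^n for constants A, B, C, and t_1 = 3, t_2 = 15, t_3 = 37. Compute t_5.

161

Plug in n = 1, 2, 3: A + B + 2C = 3; 2A + B + 4C = 15; 3A + B + 8C = 37.
Subtracting the first from the second: A + 2C = 12.
Subtracting the second from the third: A + 4C = 22.
Solving: C = 5, A = 2, then B = -9.
So t_n = 2·n + (-9) + 5·2^n; at n=5 this is 161.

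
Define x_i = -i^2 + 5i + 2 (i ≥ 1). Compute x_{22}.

x_{22} = -1·22^2 + 5·22 + 2 = -372.

-372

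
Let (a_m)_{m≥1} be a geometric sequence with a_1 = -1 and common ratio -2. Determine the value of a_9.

-256

a_m = (-1)·(-2)^(m-1).
a_9 = (-1)·(-2)^8 = -256.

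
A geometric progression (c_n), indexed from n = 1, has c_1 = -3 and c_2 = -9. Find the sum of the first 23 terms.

-141214768239

Common ratio r = 3.
c_n = (-3)·3^(n-1).
S = (-3)·(3^23 - 1)/(3 - 1) = (-3)·(94143178827 - 1)/(2) = -141214768239.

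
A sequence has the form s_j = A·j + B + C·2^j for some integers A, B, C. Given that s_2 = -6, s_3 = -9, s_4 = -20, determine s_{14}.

At j = 2, 3, 4: 2A + B + 4C = -6; 3A + B + 8C = -9; 4A + B + 16C = -20.
Subtracting the first from the second: A + 4C = -3.
Subtracting the second from the third: A + 8C = -11.
Solving: C = -2, A = 5, then B = -8.
Therefore s_{14} = 70 + (-8) + (-2)·16384 = -32706.

-32706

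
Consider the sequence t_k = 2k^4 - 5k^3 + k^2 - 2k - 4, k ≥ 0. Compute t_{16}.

t_{16} = 2·16^4 - 5·16^3 + 1·16^2 - 2·16 - 4 = 110812.

110812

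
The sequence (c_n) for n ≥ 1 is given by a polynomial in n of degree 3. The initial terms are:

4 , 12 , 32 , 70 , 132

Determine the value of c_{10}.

1012

1st diffs: 8, 20, 38, 62.
2nd diffs: 12, 18, 24.
3rd diffs: 6, 6 (constant).
Newton forward-difference form: c_n = 4 + 8·C(n-1,1) + 12·C(n-1,2) + 6·C(n-1,3).
At n = 10: n-1 = 9, so c_{10} = 4 + 72 + 432 + 504 = 1012.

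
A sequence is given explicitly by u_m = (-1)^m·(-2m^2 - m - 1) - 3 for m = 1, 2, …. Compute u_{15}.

(-1)^15 = -1; -2m^2 - m - 1 at m=15 is -466; so u_{15} = 463.

463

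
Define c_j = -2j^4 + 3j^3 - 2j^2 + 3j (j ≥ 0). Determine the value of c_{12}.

c_{12} = -2·12^4 + 3·12^3 - 2·12^2 + 3·12 = -36540.

-36540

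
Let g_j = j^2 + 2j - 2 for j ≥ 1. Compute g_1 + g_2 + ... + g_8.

260

Over j = 1..8: Σj = 36, Σj² = 204.
Total = (1)·204 + (2)·36 + (-2)·8 = 260.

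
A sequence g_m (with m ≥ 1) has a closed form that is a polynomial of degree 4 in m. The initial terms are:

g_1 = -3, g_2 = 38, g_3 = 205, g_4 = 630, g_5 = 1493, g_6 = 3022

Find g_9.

1st diffs: 41, 167, 425, 863, 1529.
2nd diffs: 126, 258, 438, 666.
3rd diffs: 132, 180, 228.
4th diffs: 48, 48 (constant).
Newton forward-difference form: g_m = -3 + 41·C(m-1,1) + 126·C(m-1,2) + 132·C(m-1,3) + 48·C(m-1,4).
At m = 9: m-1 = 8, so g_9 = -3 + 328 + 3528 + 7392 + 3360 = 14605.

14605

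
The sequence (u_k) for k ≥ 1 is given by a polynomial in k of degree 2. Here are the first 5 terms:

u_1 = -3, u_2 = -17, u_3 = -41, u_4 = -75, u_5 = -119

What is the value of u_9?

1st diffs: -14, -24, -34, -44.
2nd diffs: -10, -10, -10 (constant).
Newton forward-difference form: u_k = -3 + (-14)·C(k-1,1) + (-10)·C(k-1,2).
At k = 9: k-1 = 8, so u_9 = -3 - 112 - 280 = -395.

-395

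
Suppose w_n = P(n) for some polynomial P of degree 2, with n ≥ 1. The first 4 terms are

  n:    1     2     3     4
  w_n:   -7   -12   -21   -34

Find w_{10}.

1st diffs: -5, -9, -13.
2nd diffs: -4, -4 (constant).
Newton forward-difference form: w_n = -7 + (-5)·C(n-1,1) + (-4)·C(n-1,2).
At n = 10: n-1 = 9, so w_{10} = -7 - 45 - 144 = -196.

-196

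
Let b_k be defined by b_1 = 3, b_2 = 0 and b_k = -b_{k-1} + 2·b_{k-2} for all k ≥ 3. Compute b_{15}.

16386

Step forward from the initial values:
b_3 = 6; b_4 = -6; b_5 = 18; …; b_{12} = -2046; b_{13} = 4098; b_{14} = -8190; b_{15} = 16386.
(Characteristic roots are 1 and -2.)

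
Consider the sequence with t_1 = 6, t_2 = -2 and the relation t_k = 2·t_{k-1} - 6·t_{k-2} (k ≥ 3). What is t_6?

Step forward from the initial values:
t_3 = -40; t_4 = -68; t_5 = 104; t_6 = 616.

616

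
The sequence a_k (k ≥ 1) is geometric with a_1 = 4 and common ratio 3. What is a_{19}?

a_k = 4·3^(k-1).
a_{19} = 4·3^18 = 1549681956.

1549681956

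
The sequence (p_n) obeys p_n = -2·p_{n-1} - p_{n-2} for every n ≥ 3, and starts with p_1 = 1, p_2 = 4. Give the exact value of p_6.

24

Step forward from the initial values:
p_3 = -9  p_4 = 14  p_5 = -19  p_6 = 24.
(Characteristic roots are -1 and -1.)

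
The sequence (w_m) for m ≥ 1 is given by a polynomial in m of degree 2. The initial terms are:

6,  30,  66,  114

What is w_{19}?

2274

1st diffs: 24, 36, 48.
2nd diffs: 12, 12 (constant).
Newton forward-difference form: w_m = 6 + 24·C(m-1,1) + 12·C(m-1,2).
At m = 19: m-1 = 18, so w_{19} = 6 + 432 + 1836 = 2274.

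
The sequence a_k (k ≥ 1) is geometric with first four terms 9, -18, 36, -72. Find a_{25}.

150994944

Common ratio r = -2.
a_k = 9·(-2)^(k-1).
a_{25} = 9·(-2)^24 = 150994944.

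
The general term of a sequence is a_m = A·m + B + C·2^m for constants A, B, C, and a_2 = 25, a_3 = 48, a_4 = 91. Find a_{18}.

At m = 2, 3, 4: 2A + B + 4C = 25; 3A + B + 8C = 48; 4A + B + 16C = 91.
Subtracting the first from the second: A + 4C = 23.
Subtracting the second from the third: A + 8C = 43.
Solving: C = 5, A = 3, then B = -1.
Therefore a_{18} = 54 + (-1) + 5·262144 = 1310773.

1310773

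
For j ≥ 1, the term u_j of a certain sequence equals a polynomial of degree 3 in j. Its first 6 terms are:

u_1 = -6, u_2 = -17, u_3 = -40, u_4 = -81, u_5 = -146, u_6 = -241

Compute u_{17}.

1st diffs: -11, -23, -41, -65, -95.
2nd diffs: -12, -18, -24, -30.
3rd diffs: -6, -6, -6 (constant).
So u_j = -j^3 - 4j - 1.
Evaluating at j = 17 gives u_{17} = -4982.

-4982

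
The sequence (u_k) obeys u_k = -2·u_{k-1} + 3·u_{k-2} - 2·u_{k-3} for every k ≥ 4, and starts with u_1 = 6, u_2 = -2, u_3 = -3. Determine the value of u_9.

2139

Iterate the recurrence:
u_4 = -12; u_5 = 19; u_6 = -68; u_7 = 217; u_8 = -676; u_9 = 2139.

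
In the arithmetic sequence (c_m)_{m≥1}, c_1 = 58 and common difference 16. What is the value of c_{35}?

602

c_m = 58 + (m - 1)·16.
c_{35} = 58 + 34·16 = 602.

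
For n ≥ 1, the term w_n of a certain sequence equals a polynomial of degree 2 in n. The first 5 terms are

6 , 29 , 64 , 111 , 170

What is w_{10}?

645

1st diffs: 23, 35, 47, 59.
2nd diffs: 12, 12, 12 (constant).
So w_n = 6n^2 + 5n - 5.
Evaluating at n = 10 gives w_{10} = 645.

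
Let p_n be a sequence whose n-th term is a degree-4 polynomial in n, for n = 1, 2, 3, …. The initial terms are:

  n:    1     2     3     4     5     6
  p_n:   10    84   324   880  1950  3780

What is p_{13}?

1st diffs: 74, 240, 556, 1070, 1830.
2nd diffs: 166, 316, 514, 760.
3rd diffs: 150, 198, 246.
4th diffs: 48, 48 (constant).
Newton forward-difference form: p_n = 10 + 74·C(n-1,1) + 166·C(n-1,2) + 150·C(n-1,3) + 48·C(n-1,4).
At n = 13: n-1 = 12, so p_{13} = 10 + 888 + 10956 + 33000 + 23760 = 68614.

68614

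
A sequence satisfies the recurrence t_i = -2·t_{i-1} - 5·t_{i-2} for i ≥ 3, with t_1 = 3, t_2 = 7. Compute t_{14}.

195527

Applying the relation repeatedly:
t_3 = -29  t_4 = 23  t_5 = 99  …  t_{11} = 16291  t_{12} = -32617  t_{13} = -16221  t_{14} = 195527.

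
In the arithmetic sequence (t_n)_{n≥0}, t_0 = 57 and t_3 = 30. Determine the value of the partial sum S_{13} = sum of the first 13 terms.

Common difference d = (30 - 57) / (3 - 0) = -9.
t_n = 57 + (n - 0)·(-9).
t_{12} = -51; S = 13·(57 + (-51))/2 = 39.

39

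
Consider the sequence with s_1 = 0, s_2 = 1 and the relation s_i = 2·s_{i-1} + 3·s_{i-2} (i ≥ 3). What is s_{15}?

1195742

Step forward from the initial values:
s_3 = 2  s_4 = 7  s_5 = 20  …  s_{12} = 44287  s_{13} = 132860  s_{14} = 398581  s_{15} = 1195742.
(Characteristic roots are 3 and -1.)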